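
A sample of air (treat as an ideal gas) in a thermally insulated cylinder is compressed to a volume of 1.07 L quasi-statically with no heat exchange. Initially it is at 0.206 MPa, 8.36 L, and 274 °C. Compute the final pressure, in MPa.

Adiabatic: P₁V₁^γ = P₂V₂^γ ⇒ P₂ = P₁ (V₁/V₂)^γ.
γ = 7/5 for a diatomic ideal gas.
P₂ = 0.206 × (8.36/1.07)^(7/5) = 3.663 MPa.

P₂ ≈ 3.66 MPa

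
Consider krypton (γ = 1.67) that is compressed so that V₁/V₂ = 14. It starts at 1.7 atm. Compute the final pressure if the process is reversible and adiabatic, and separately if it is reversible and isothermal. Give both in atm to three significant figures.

adiabatic: 139 atm; isothermal: 23.8 atm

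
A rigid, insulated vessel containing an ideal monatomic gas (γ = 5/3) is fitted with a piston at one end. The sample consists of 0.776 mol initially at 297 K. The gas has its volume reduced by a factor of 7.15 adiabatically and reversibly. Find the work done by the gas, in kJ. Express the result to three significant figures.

Adiabatic: T₁V₁^(γ−1) = T₂V₂^(γ−1) ⇒ T₂ = T₁ (V₁/V₂)^(γ−1).
T₂ = 297 × 7.15^(2/3) = 1102 K.
Q = 0, so ΔU = W_on_gas = nCᵥΔT with Cᵥ = R/(γ−1) = 12.47 J/(mol·K).
ΔU = 0.776 × 12.47 × (1102 − 297) = 7793 J.
Work done by the gas = −ΔU = -7793 J.

W ≈ -7.79 kJ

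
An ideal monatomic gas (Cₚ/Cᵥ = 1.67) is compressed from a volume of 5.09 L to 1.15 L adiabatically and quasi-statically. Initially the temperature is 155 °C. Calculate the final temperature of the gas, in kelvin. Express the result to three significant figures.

For a reversible adiabat TV^(γ−1) is constant, so T₂ = T₁ (V₁/V₂)^(γ−1).
T₁ = 155 °C = 428.1 K.
T₂ = 428.1 × (5.09/1.15)^(0.67) = 1160 K.

T₂ ≈ 1160 K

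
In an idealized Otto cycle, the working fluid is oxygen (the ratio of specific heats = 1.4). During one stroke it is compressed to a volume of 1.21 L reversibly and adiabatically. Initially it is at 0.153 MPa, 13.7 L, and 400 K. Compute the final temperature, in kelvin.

T₂ ≈ 1060 K

Adiabatic: T₁V₁^(γ−1) = T₂V₂^(γ−1) ⇒ T₂ = T₁ (V₁/V₂)^(γ−1).
T₂ = 400 × (13.7/1.21)^(0.4) = 1056 K.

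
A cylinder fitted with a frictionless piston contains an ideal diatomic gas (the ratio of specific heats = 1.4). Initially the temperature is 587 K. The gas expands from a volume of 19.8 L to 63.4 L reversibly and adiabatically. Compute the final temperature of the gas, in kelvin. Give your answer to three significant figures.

T₂ ≈ 369 K

Adiabatic: T₁V₁^(γ−1) = T₂V₂^(γ−1) ⇒ T₂ = T₁ (V₁/V₂)^(γ−1).
T₂ = 587 × (19.8/63.4)^(0.4) = 368.5 K.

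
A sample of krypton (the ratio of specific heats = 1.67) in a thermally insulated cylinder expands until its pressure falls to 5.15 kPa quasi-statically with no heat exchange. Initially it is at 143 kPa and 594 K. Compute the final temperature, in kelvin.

T₂ ≈ 157 K

Adiabatic: T₂/T₁ = (P₂/P₁)^((γ−1)/γ).
T₂ = 594 × (5.15/143)^(0.401) = 156.5 K.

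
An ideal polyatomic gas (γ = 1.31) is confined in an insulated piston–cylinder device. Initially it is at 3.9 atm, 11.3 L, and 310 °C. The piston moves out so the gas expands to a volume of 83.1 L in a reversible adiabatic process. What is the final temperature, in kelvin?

T₂ ≈ 314 K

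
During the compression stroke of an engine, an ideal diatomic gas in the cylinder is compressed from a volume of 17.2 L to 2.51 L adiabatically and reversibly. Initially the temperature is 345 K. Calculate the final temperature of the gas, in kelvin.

Adiabatic: T₁V₁^(γ−1) = T₂V₂^(γ−1) ⇒ T₂ = T₁ (V₁/V₂)^(γ−1).
For a diatomic ideal gas γ = 7/5, so γ−1 = 2/5.
T₂ = 345 × (17.2/2.51)^(2/5) = 745 K.

T₂ ≈ 745 K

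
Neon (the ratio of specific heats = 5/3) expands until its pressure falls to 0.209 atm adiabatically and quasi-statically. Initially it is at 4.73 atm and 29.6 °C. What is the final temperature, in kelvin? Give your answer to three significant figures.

Along an adiabat T P^((1−γ)/γ) is constant, so T₂ = T₁ (P₂/P₁)^((γ−1)/γ).
T₁ = 29.6 °C = 302.8 K.
T₂ = 302.8 × (0.209/4.73)^(2/5) = 86.94 K.

T₂ ≈ 86.9 K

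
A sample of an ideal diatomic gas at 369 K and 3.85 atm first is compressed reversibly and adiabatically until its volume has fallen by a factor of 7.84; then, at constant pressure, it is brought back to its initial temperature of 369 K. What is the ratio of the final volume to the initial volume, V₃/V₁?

V₃/V₁ ≈ 0.0560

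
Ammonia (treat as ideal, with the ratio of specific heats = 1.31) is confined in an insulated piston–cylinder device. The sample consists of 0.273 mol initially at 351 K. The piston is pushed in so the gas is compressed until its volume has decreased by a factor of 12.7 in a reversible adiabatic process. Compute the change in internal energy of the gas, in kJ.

ΔU ≈ 3.08 kJ

Adiabatic: T₁V₁^(γ−1) = T₂V₂^(γ−1) ⇒ T₂ = T₁ (V₁/V₂)^(γ−1).
T₂ = 351 × 12.7^(0.31) = 771.8 K.
Q = 0, so ΔU = W_on_gas = nCᵥΔT with Cᵥ = R/(γ−1) = 26.82 J/(mol·K).
ΔU = 0.273 × 26.82 × (771.8 − 351) = 3081 J.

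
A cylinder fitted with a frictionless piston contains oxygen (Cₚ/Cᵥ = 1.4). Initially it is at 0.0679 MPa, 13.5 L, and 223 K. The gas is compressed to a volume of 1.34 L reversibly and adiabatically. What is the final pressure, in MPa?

P₂ ≈ 1.72 MPa

Adiabatic: P₁V₁^γ = P₂V₂^γ ⇒ P₂ = P₁ (V₁/V₂)^γ.
P₂ = 0.0679 × (13.5/1.34)^(1.4) = 1.723 MPa.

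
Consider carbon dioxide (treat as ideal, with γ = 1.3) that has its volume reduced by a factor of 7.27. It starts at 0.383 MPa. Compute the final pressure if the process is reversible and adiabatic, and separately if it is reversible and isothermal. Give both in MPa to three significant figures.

adiabatic: 5.05 MPa; isothermal: 2.78 MPa

Isothermal: P₂ = P₁(V₁/V₂) = 0.383×7.27 = 2.784 MPa.
Adiabatic: P₂ = P₁(V₁/V₂)^γ = 0.383×7.27^(1.3) = 5.049 MPa.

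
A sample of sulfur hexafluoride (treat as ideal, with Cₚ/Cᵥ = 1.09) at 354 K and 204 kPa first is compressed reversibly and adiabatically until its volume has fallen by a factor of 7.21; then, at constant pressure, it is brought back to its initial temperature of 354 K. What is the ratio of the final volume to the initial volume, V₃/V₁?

Adiabatic step: V₂/V₁ = 0.1387; T₂ = T₁·7.21^(0.09) = 422.9 K.
Isobaric step: V₃/V₂ = T₃/T₂ = 354/422.9.
V₃/V₁ = (V₂/V₁)(V₃/V₂) = 0.1387 × (354/422.9) = 0.1161.

V₃/V₁ ≈ 0.116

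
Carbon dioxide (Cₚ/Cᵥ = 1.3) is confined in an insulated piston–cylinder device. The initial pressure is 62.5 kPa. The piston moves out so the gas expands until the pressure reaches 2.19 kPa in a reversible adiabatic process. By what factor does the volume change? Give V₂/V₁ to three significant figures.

From PV^γ = const, V₂/V₁ = (P₁/P₂)^(1/γ).
V₂/V₁ = (62.5/2.19)^(0.769) = 13.17.

V₂/V₁ ≈ 13.2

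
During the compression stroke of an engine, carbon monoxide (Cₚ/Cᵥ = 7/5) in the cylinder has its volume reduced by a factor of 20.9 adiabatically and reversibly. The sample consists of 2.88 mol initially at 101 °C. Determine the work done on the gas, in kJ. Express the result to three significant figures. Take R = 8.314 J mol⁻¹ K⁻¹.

For a reversible adiabat TV^(γ−1) is constant, so T₂ = T₁ (V₁/V₂)^(γ−1).
T₁ = 101 °C = 374.1 K.
T₂ = 374.1 × 20.9^(2/5) = 1262 K.
Q = 0, so ΔU = W_on_gas = nCᵥΔT with Cᵥ = R/(γ−1) = 20.79 J/(mol·K).
ΔU = 2.88 × 20.79 × (1262 − 374.1) = 53160 J.

W ≈ 53.2 kJ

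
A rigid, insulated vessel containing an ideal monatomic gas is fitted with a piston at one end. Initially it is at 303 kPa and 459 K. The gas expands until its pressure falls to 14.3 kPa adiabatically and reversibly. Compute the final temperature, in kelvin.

T₂ ≈ 135 K

Adiabatic: T₂/T₁ = (P₂/P₁)^((γ−1)/γ).
For a monatomic ideal gas γ = 5/3, so (γ−1)/γ = 2/5.
T₂ = 459 × (14.3/303)^(2/5) = 135.3 K.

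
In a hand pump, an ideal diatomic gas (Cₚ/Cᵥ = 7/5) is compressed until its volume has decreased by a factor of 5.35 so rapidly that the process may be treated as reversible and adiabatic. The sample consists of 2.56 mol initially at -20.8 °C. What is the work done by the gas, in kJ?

For a reversible adiabat TV^(γ−1) is constant, so T₂ = T₁ (V₁/V₂)^(γ−1).
T₁ = -20.8 °C = 252.3 K.
T₂ = 252.3 × 5.35^(2/5) = 493.6 K.
Q = 0, so ΔU = W_on_gas = nCᵥΔT with Cᵥ = R/(γ−1) = 20.79 J/(mol·K).
ΔU = 2.56 × 20.79 × (493.6 − 252.3) = 12830 J.
Work done by the gas = −ΔU = -12830 J.

W ≈ -12.8 kJ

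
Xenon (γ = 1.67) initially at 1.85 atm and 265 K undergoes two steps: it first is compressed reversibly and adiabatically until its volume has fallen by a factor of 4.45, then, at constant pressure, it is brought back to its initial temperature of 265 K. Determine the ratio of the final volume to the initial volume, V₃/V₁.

Adiabatic step: V₂/V₁ = 0.2247; T₂ = T₁·4.45^(0.67) = 720.5 K.
Isobaric step: V₃/V₂ = T₃/T₂ = 265/720.5.
V₃/V₁ = (V₂/V₁)(V₃/V₂) = 0.2247 × (265/720.5) = 0.08265.

V₃/V₁ ≈ 0.0826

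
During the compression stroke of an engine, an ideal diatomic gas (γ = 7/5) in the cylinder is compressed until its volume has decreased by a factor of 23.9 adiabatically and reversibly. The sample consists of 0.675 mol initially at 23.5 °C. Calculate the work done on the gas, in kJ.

W ≈ 10.7 kJ

For a reversible adiabat TV^(γ−1) is constant, so T₂ = T₁ (V₁/V₂)^(γ−1).
T₁ = 23.5 °C = 296.6 K.
T₂ = 296.6 × 23.9^(2/5) = 1056 K.
Q = 0, so ΔU = W_on_gas = nCᵥΔT with Cᵥ = R/(γ−1) = 20.79 J/(mol·K).
ΔU = 0.675 × 20.79 × (1056 − 296.6) = 10650 J.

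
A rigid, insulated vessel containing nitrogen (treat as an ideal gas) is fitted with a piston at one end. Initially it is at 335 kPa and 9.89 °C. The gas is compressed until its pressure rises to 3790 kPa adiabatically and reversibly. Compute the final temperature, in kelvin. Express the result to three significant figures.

T₂ ≈ 566 K

Adiabatic: T₂/T₁ = (P₂/P₁)^((γ−1)/γ).
For a diatomic ideal gas γ = 7/5, so (γ−1)/γ = 2/7.
T₁ = 9.89 °C = 283 K.
T₂ = 283 × (3790/335)^(2/7) = 566.1 K.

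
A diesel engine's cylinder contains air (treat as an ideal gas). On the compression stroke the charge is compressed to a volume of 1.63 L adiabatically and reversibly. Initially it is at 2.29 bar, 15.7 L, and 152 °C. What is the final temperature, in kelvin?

Adiabatic: T₁V₁^(γ−1) = T₂V₂^(γ−1) ⇒ T₂ = T₁ (V₁/V₂)^(γ−1).
γ = 7/5 for a diatomic ideal gas.
T₁ = 152 °C = 425.1 K.
T₂ = 425.1 × (15.7/1.63)^(2/5) = 1052 K.

T₂ ≈ 1050 K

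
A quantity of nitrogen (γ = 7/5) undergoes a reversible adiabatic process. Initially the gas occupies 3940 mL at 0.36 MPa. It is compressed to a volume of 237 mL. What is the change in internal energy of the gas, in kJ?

ΔU ≈ 7.37 kJ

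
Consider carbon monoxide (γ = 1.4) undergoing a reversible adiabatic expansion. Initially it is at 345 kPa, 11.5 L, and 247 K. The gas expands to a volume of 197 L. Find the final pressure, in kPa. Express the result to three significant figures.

Since PV^γ is constant along a reversible adiabat, P₂ = P₁ (V₁/V₂)^γ.
P₂ = 345 × (11.5/197)^(1.4) = 6.465 kPa.

P₂ ≈ 6.46 kPa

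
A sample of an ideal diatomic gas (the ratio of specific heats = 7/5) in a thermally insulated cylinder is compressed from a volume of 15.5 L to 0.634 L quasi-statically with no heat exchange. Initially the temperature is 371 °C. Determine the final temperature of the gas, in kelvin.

T₂ ≈ 2310 K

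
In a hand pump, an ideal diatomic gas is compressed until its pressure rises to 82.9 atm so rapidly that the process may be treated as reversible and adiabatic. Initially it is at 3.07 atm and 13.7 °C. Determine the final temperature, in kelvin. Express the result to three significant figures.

T₂ ≈ 736 K

Along an adiabat T P^((1−γ)/γ) is constant, so T₂ = T₁ (P₂/P₁)^((γ−1)/γ).
For a diatomic ideal gas γ = 7/5, so (γ−1)/γ = 2/7.
T₁ = 13.7 °C = 286.8 K.
T₂ = 286.8 × (82.9/3.07)^(2/7) = 735.6 K.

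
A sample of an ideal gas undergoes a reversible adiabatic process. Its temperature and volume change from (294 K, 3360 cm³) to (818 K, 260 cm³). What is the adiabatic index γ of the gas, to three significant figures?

γ ≈ 1.40

TV^(γ−1) = const ⇒ γ − 1 = ln(T₂/T₁) / ln(V₁/V₂).
γ = 1 + ln(818/294) / ln(3360/260) = 1.4.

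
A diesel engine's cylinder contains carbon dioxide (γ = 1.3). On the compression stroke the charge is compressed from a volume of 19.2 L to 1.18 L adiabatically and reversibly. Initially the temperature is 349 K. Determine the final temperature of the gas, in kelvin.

Adiabatic: T₁V₁^(γ−1) = T₂V₂^(γ−1) ⇒ T₂ = T₁ (V₁/V₂)^(γ−1).
T₂ = 349 × (19.2/1.18)^(0.3) = 805.8 K.

T₂ ≈ 806 K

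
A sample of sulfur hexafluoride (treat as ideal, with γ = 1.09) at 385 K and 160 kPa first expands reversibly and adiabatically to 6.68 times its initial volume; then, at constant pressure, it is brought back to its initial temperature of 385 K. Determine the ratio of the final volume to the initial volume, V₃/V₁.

V₃/V₁ ≈ 7.93

Adiabatic step: V₂/V₁ = 6.68; T₂ = T₁·(1/6.68)^(0.09) = 324.5 K.
Isobaric step: V₃/V₂ = T₃/T₂ = 385/324.5.
V₃/V₁ = (V₂/V₁)(V₃/V₂) = 6.68 × (385/324.5) = 7.925.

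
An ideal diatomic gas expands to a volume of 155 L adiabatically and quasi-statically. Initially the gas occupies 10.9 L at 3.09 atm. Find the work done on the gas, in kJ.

γ = 7/5 for a diatomic ideal gas.
P₂ = P₁(V₁/V₂)^γ = 3.09×(10.9/155)^(7/5) = 0.07514 atm.
For a reversible adiabat, W_by_gas = (P₁V₁ − P₂V₂)/(γ−1).
W_by = (313100×0.0109 − 7614×0.155) / (2/5) = 5581 J.
W_on_gas = −W_by = -5581 J.

W ≈ -5.58 kJ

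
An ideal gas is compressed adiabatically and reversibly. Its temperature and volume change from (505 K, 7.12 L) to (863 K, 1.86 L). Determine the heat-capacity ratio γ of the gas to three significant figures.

γ ≈ 1.40

TV^(γ−1) = const ⇒ γ − 1 = ln(T₂/T₁) / ln(V₁/V₂).
γ = 1 + ln(863/505) / ln(7.12/1.86) = 1.399.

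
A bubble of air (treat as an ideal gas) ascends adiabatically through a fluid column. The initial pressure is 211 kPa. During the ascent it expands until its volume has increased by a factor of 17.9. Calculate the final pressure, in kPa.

P₂ ≈ 3.72 kPa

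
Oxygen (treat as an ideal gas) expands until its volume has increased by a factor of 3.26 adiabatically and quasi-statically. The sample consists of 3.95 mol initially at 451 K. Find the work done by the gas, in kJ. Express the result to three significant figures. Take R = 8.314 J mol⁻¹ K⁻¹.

For a reversible adiabat TV^(γ−1) is constant, so T₂ = T₁ (V₁/V₂)^(γ−1).
γ = 7/5 for a diatomic ideal gas, so γ−1 = 2/5.
T₂ = 451 × (1/3.26)^(2/5) = 281.1 K.
Q = 0, so ΔU = W_on_gas = nCᵥΔT with Cᵥ = R/(γ−1) = 20.79 J/(mol·K).
ΔU = 3.95 × 20.79 × (281.1 − 451) = -13950 J.
Work done by the gas = −ΔU = 13950 J.

W ≈ 13.9 kJ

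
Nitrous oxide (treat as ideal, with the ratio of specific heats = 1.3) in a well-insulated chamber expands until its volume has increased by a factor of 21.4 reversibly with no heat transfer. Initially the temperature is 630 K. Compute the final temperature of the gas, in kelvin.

T₂ ≈ 251 K

Adiabatic: T₁V₁^(γ−1) = T₂V₂^(γ−1) ⇒ T₂ = T₁ (V₁/V₂)^(γ−1).
T₂ = 630 × (1/21.4)^(0.3) = 251.3 K.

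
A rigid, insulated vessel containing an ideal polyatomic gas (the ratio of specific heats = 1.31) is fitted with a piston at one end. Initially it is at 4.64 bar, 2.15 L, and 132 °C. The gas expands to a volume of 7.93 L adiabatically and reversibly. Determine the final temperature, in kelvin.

Adiabatic: T₁V₁^(γ−1) = T₂V₂^(γ−1) ⇒ T₂ = T₁ (V₁/V₂)^(γ−1).
T₁ = 132 °C = 405.1 K.
T₂ = 405.1 × (2.15/7.93)^(0.31) = 270.3 K.

T₂ ≈ 270 K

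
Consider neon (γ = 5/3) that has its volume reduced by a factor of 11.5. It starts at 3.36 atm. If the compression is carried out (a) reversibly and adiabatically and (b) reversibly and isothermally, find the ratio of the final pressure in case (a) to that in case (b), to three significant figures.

P_adiabatic / P_isothermal ≈ 5.09

Isothermal: P_b = P₁(V₁/V₂) = 3.36×11.5.
Adiabatic: P_a = P₁(V₁/V₂)^γ = 3.36×11.5^(5/3).
P_a/P_b = (V₁/V₂)^(γ−1) = 11.5^(2/3) = 5.095.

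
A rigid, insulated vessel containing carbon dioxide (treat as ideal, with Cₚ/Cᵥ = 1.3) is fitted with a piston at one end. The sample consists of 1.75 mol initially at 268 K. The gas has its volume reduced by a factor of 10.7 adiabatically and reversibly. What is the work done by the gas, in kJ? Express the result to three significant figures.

W ≈ -13.5 kJ

For a reversible adiabat TV^(γ−1) is constant, so T₂ = T₁ (V₁/V₂)^(γ−1).
T₂ = 268 × 10.7^(0.3) = 545.7 K.
Q = 0, so ΔU = W_on_gas = nCᵥΔT with Cᵥ = R/(γ−1) = 27.71 J/(mol·K).
ΔU = 1.75 × 27.71 × (545.7 − 268) = 13470 J.
Work done by the gas = −ΔU = -13470 J.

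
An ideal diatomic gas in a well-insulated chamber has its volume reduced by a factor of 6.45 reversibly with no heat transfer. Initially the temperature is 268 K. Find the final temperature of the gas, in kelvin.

For a reversible adiabat TV^(γ−1) is constant, so T₂ = T₁ (V₁/V₂)^(γ−1).
For a diatomic ideal gas γ = 7/5, so γ−1 = 2/5.
T₂ = 268 × 6.45^(2/5) = 564.9 K.

T₂ ≈ 565 K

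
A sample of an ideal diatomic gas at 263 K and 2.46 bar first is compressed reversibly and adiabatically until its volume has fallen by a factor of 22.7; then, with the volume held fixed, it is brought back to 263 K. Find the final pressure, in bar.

P₃ ≈ 55.8 bar

For a diatomic ideal gas γ = 7/5.
Adiabatic step (PV^γ = const): P₂ = 2.46×22.7^(7/5) = 194.7 bar; T₂ = 263×22.7^(2/5) = 917 K.
Isochoric: P₃ = P₂(T₃/T₂) = 194.7 × (263/917) = 55.84 bar.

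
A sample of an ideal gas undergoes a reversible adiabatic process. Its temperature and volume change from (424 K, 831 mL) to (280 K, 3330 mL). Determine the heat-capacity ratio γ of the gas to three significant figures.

TV^(γ−1) = const ⇒ γ − 1 = ln(T₂/T₁) / ln(V₁/V₂).
γ = 1 + ln(280/424) / ln(831/3330) = 1.299.

γ ≈ 1.30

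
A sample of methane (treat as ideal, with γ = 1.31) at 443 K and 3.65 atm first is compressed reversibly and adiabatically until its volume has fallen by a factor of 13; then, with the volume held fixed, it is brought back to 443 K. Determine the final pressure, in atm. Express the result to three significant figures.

Adiabatic step (PV^γ = const): P₂ = 3.65×13^(1.31) = 105.1 atm; T₂ = 443×13^(0.31) = 981.1 K.
Isochoric: P₃ = P₂(T₃/T₂) = 105.1 × (443/981.1) = 47.45 atm.

P₃ ≈ 47.4 atm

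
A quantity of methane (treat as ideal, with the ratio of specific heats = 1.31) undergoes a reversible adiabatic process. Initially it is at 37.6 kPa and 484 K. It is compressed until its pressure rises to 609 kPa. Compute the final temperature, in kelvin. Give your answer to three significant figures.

T₂ ≈ 936 K

Adiabatic: T₂/T₁ = (P₂/P₁)^((γ−1)/γ).
T₂ = 484 × (609/37.6)^(0.237) = 935.5 K.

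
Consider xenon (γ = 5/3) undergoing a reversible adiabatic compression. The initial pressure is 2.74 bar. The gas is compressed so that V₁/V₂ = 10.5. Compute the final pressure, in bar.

Adiabatic: P₁V₁^γ = P₂V₂^γ ⇒ P₂ = P₁ (V₁/V₂)^γ.
P₂ = 2.74 × 10.5^(5/3) = 138 bar.

P₂ ≈ 138 bar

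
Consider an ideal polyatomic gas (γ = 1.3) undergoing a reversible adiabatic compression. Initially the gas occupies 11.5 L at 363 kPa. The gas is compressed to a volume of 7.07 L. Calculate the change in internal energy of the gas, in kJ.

ΔU ≈ 2.19 kJ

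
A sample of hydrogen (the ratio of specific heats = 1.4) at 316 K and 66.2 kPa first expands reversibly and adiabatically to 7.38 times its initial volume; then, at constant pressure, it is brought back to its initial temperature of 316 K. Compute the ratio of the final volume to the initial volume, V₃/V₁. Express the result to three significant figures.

Adiabatic step: V₂/V₁ = 7.38; T₂ = T₁·(1/7.38)^(0.4) = 142.1 K.
Isobaric step: V₃/V₂ = T₃/T₂ = 316/142.1.
V₃/V₁ = (V₂/V₁)(V₃/V₂) = 7.38 × (316/142.1) = 16.42.

V₃/V₁ ≈ 16.4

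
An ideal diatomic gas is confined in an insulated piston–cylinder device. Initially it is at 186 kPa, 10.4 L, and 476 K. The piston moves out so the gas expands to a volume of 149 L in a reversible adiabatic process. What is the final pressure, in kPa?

P₂ ≈ 4.48 kPa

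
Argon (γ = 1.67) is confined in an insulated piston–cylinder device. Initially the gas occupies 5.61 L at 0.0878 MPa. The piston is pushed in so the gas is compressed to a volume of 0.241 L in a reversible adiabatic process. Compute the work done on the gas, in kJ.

P₂ = P₁(V₁/V₂)^γ = 0.0878×(5.61/0.241)^(1.67) = 16.84 MPa.
For a reversible adiabat, W_by_gas = (P₁V₁ − P₂V₂)/(γ−1).
W_by = (87800×0.00561 − 1.684×10^7×0.000241) / (0.67) = -5322 J.
W_on_gas = −W_by = 5322 J.

W ≈ 5.32 kJ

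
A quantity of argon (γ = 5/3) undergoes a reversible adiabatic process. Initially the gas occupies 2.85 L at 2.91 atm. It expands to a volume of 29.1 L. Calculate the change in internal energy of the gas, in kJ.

ΔU ≈ -0.993 kJ

P₂ = P₁(V₁/V₂)^γ = 2.91×(2.85/29.1)^(5/3) = 0.06055 atm.
For a reversible adiabat, W_by_gas = (P₁V₁ − P₂V₂)/(γ−1).
W_by = (294900×0.00285 − 6136×0.0291) / (2/3) = 992.7 J.
Q = 0 ⇒ ΔU = −W_by = -992.7 J.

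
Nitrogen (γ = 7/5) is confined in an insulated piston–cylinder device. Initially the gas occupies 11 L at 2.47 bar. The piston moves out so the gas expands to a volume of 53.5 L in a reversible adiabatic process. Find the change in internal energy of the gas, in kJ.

P₂ = P₁(V₁/V₂)^γ = 2.47×(11/53.5)^(7/5) = 0.2697 bar.
For a reversible adiabat, W_by_gas = (P₁V₁ − P₂V₂)/(γ−1).
W_by = (247000×0.011 − 26970×0.0535) / (2/5) = 3185 J.
Q = 0 ⇒ ΔU = −W_by = -3185 J.

ΔU ≈ -3.18 kJ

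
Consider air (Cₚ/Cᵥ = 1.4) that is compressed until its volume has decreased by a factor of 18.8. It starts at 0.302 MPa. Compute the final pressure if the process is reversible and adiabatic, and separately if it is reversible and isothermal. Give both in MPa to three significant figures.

Isothermal: P₂ = P₁(V₁/V₂) = 0.302×18.8 = 5.678 MPa.
Adiabatic: P₂ = P₁(V₁/V₂)^γ = 0.302×18.8^(1.4) = 18.36 MPa.

adiabatic: 18.4 MPa; isothermal: 5.68 MPa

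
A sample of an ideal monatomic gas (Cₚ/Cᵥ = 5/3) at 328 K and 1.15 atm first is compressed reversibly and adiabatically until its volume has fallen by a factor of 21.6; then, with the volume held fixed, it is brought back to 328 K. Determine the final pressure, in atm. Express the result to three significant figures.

P₃ ≈ 24.8 atm

Adiabatic step (PV^γ = const): P₂ = 1.15×21.6^(5/3) = 192.7 atm; T₂ = 328×21.6^(2/3) = 2544 K.
Isochoric: P₃ = P₂(T₃/T₂) = 192.7 × (328/2544) = 24.84 atm.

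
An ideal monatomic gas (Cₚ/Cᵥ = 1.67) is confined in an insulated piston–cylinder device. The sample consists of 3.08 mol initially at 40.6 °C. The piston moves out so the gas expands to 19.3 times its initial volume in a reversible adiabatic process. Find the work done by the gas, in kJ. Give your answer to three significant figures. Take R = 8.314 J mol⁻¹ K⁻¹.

For a reversible adiabat TV^(γ−1) is constant, so T₂ = T₁ (V₁/V₂)^(γ−1).
T₁ = 40.6 °C = 313.8 K.
T₂ = 313.8 × (1/19.3)^(0.67) = 43.18 K.
Q = 0, so ΔU = W_on_gas = nCᵥΔT with Cᵥ = R/(γ−1) = 12.41 J/(mol·K).
ΔU = 3.08 × 12.41 × (43.18 − 313.8) = -10340 J.
Work done by the gas = −ΔU = 10340 J.

W ≈ 10.3 kJ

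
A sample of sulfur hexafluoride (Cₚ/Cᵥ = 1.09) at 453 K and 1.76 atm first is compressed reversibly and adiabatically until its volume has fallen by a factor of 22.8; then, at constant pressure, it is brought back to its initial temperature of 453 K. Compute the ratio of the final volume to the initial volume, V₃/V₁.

V₃/V₁ ≈ 0.0331

Adiabatic step: V₂/V₁ = 0.04386; T₂ = T₁·22.8^(0.09) = 600.2 K.
Isobaric step: V₃/V₂ = T₃/T₂ = 453/600.2.
V₃/V₁ = (V₂/V₁)(V₃/V₂) = 0.04386 × (453/600.2) = 0.0331.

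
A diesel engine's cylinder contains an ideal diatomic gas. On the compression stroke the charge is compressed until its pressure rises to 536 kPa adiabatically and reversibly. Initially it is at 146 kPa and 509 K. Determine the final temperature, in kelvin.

T₂ ≈ 738 K

Adiabatic: T₂/T₁ = (P₂/P₁)^((γ−1)/γ).
For a diatomic ideal gas γ = 7/5, so (γ−1)/γ = 2/7.
T₂ = 509 × (536/146)^(2/7) = 738.1 K.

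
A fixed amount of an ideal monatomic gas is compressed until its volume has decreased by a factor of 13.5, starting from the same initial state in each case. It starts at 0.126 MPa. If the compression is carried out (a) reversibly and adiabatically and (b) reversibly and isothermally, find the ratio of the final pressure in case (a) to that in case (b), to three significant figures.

For a monatomic ideal gas γ = 5/3.
Isothermal: P_b = P₁(V₁/V₂) = 0.126×13.5.
Adiabatic: P_a = P₁(V₁/V₂)^γ = 0.126×13.5^(5/3).
P_a/P_b = (V₁/V₂)^(γ−1) = 13.5^(2/3) = 5.67.

P_adiabatic / P_isothermal ≈ 5.67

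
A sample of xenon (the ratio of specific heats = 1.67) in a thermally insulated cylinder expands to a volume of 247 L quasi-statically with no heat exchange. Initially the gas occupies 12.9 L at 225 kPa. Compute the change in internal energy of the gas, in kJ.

P₂ = P₁(V₁/V₂)^γ = 225×(12.9/247)^(1.67) = 1.626 kPa.
For a reversible adiabat, W_by_gas = (P₁V₁ − P₂V₂)/(γ−1).
W_by = (225000×0.0129 − 1626×0.247) / (0.67) = 3733 J.
Q = 0 ⇒ ΔU = −W_by = -3733 J.

ΔU ≈ -3.73 kJ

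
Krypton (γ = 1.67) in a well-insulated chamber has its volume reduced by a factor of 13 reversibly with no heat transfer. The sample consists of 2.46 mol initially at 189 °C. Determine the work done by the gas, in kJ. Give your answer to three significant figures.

W ≈ -64.6 kJ

For a reversible adiabat TV^(γ−1) is constant, so T₂ = T₁ (V₁/V₂)^(γ−1).
T₁ = 189 °C = 462.1 K.
T₂ = 462.1 × 13^(0.67) = 2577 K.
Q = 0, so ΔU = W_on_gas = nCᵥΔT with Cᵥ = R/(γ−1) = 12.41 J/(mol·K).
ΔU = 2.46 × 12.41 × (2577 − 462.1) = 64560 J.
Work done by the gas = −ΔU = -64560 J.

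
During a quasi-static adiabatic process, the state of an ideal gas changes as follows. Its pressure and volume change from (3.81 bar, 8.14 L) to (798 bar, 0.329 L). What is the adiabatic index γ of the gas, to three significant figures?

γ ≈ 1.67

PV^γ = const ⇒ γ = ln(P₂/P₁) / ln(V₁/V₂).
γ = ln(798/3.81) / ln(8.14/0.329) = 1.666.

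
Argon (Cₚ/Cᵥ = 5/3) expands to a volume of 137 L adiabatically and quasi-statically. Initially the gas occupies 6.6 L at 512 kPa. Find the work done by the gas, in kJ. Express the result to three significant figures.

P₂ = P₁(V₁/V₂)^γ = 512×(6.6/137)^(5/3) = 3.266 kPa.
For a reversible adiabat, W_by_gas = (P₁V₁ − P₂V₂)/(γ−1).
W_by = (512000×0.0066 − 3266×0.137) / (2/3) = 4398 J.

W ≈ 4.40 kJ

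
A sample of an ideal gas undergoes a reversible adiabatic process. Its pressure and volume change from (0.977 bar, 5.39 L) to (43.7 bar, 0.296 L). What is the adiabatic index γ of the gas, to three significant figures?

γ ≈ 1.31

PV^γ = const ⇒ γ = ln(P₂/P₁) / ln(V₁/V₂).
γ = ln(43.7/0.977) / ln(5.39/0.296) = 1.31.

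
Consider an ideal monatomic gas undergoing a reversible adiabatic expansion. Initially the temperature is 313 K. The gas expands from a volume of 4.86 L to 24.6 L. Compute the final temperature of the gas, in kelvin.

For a reversible adiabat TV^(γ−1) is constant, so T₂ = T₁ (V₁/V₂)^(γ−1).
For a monatomic ideal gas γ = 5/3, so γ−1 = 2/3.
T₂ = 313 × (4.86/24.6)^(2/3) = 106.2 K.

T₂ ≈ 106 K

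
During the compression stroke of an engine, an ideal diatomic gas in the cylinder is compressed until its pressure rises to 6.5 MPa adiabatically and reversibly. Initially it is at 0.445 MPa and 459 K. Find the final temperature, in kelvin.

T₂ ≈ 988 K

Along an adiabat T P^((1−γ)/γ) is constant, so T₂ = T₁ (P₂/P₁)^((γ−1)/γ).
For a diatomic ideal gas γ = 7/5, so (γ−1)/γ = 2/7.
T₂ = 459 × (6.5/0.445)^(2/7) = 987.5 K.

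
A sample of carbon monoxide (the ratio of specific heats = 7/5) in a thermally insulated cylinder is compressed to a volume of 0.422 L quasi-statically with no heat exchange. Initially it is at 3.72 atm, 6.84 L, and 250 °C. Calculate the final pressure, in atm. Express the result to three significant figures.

P₂ ≈ 184 atm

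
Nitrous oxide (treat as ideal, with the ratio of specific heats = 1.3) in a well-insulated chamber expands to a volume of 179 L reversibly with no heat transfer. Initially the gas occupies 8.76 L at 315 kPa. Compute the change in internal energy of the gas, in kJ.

ΔU ≈ -5.48 kJ

P₂ = P₁(V₁/V₂)^γ = 315×(8.76/179)^(1.3) = 6.235 kPa.
For a reversible adiabat, W_by_gas = (P₁V₁ − P₂V₂)/(γ−1).
W_by = (315000×0.00876 − 6235×0.179) / (0.3) = 5478 J.
Q = 0 ⇒ ΔU = −W_by = -5478 J.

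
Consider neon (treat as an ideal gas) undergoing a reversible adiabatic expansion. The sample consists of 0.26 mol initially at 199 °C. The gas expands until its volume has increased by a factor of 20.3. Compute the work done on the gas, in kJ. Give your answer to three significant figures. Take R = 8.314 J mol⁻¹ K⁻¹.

W ≈ -1.33 kJ

For a reversible adiabat TV^(γ−1) is constant, so T₂ = T₁ (V₁/V₂)^(γ−1).
γ = 5/3 for a monatomic ideal gas, so γ−1 = 2/3.
T₁ = 199 °C = 472.1 K.
T₂ = 472.1 × (1/20.3)^(2/3) = 63.45 K.
Q = 0, so ΔU = W_on_gas = nCᵥΔT with Cᵥ = R/(γ−1) = 12.47 J/(mol·K).
ΔU = 0.26 × 12.47 × (63.45 − 472.1) = -1325 J.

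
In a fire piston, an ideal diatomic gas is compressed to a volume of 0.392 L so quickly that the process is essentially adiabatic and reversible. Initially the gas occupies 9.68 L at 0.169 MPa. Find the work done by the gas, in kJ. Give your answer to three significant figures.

γ = 7/5 for a diatomic ideal gas.
P₂ = P₁(V₁/V₂)^γ = 0.169×(9.68/0.392)^(7/5) = 15.05 MPa.
For a reversible adiabat, W_by_gas = (P₁V₁ − P₂V₂)/(γ−1).
W_by = (169000×0.00968 − 1.505×10^7×0.000392) / (2/5) = -10660 J.

W ≈ -10.7 kJ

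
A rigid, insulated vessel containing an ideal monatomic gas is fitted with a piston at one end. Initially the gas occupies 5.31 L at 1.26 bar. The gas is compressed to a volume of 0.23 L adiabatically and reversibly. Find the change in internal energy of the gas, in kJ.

ΔU ≈ 7.13 kJ

γ = 5/3 for a monatomic ideal gas.
P₂ = P₁(V₁/V₂)^γ = 1.26×(5.31/0.23)^(5/3) = 235.9 bar.
For a reversible adiabat, W_by_gas = (P₁V₁ − P₂V₂)/(γ−1).
W_by = (126000×0.00531 − 2.359×10^7×0.00023) / (2/3) = -7133 J.
Q = 0 ⇒ ΔU = −W_by = 7133 J.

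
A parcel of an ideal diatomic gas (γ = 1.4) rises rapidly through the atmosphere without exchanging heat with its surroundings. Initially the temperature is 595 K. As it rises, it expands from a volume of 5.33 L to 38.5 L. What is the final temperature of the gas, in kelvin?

T₂ ≈ 270 K

For a reversible adiabat TV^(γ−1) is constant, so T₂ = T₁ (V₁/V₂)^(γ−1).
T₂ = 595 × (5.33/38.5)^(0.4) = 269.8 K.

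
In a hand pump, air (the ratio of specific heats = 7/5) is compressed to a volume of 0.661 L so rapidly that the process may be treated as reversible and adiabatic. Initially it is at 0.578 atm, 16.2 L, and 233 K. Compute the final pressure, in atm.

Adiabatic: P₁V₁^γ = P₂V₂^γ ⇒ P₂ = P₁ (V₁/V₂)^γ.
P₂ = 0.578 × (16.2/0.661)^(7/5) = 50.93 atm.

P₂ ≈ 50.9 atm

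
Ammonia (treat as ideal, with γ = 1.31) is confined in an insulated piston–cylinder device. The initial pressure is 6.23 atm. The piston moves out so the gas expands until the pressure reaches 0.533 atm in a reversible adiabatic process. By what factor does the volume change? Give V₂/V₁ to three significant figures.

V₂/V₁ ≈ 6.53

From PV^γ = const, V₂/V₁ = (P₁/P₂)^(1/γ).
V₂/V₁ = (6.23/0.533)^(0.763) = 6.533.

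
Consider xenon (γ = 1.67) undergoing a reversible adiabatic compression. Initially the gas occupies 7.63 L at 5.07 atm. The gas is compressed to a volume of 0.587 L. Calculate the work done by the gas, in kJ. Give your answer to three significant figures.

W ≈ -26.8 kJ

P₂ = P₁(V₁/V₂)^γ = 5.07×(7.63/0.587)^(1.67) = 367.5 atm.
For a reversible adiabat, W_by_gas = (P₁V₁ − P₂V₂)/(γ−1).
W_by = (513700×0.00763 − 3.723×10^7×0.000587) / (0.67) = -26770 J.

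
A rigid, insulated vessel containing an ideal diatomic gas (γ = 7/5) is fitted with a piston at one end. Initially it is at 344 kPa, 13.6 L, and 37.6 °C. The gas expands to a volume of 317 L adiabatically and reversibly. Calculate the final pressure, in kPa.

Adiabatic: P₁V₁^γ = P₂V₂^γ ⇒ P₂ = P₁ (V₁/V₂)^γ.
P₂ = 344 × (13.6/317)^(7/5) = 4.188 kPa.

P₂ ≈ 4.19 kPa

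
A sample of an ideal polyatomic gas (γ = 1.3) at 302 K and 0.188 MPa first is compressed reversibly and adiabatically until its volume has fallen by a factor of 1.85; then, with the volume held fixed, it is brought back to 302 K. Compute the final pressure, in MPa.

P₃ ≈ 0.348 MPa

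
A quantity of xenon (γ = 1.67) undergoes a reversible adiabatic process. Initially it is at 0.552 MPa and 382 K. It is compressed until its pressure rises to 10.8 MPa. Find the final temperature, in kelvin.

T₂ ≈ 1260 K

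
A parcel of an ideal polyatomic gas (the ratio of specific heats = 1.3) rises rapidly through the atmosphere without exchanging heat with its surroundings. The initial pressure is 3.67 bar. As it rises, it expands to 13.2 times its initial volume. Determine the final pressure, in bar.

Adiabatic: P₁V₁^γ = P₂V₂^γ ⇒ P₂ = P₁ (V₁/V₂)^γ.
P₂ = 3.67 × (1/13.2)^(1.3) = 0.1282 bar.

P₂ ≈ 0.128 bar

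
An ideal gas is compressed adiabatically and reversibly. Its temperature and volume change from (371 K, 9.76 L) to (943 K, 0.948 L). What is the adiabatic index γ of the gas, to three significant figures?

γ ≈ 1.40

TV^(γ−1) = const ⇒ γ − 1 = ln(T₂/T₁) / ln(V₁/V₂).
γ = 1 + ln(943/371) / ln(9.76/0.948) = 1.4.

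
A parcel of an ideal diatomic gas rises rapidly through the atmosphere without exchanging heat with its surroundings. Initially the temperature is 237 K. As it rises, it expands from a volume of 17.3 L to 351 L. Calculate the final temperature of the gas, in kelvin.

T₂ ≈ 71.1 K

For a reversible adiabat TV^(γ−1) is constant, so T₂ = T₁ (V₁/V₂)^(γ−1).
For a diatomic ideal gas γ = 7/5, so γ−1 = 2/5.
T₂ = 237 × (17.3/351)^(2/5) = 71.1 K.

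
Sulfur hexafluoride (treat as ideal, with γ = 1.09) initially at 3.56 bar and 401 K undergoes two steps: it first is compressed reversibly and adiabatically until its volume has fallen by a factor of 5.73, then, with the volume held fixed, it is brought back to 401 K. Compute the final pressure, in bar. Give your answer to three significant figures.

P₃ ≈ 20.4 bar

Adiabatic step (PV^γ = const): P₂ = 3.56×5.73^(1.09) = 23.87 bar; T₂ = 401×5.73^(0.09) = 469.2 K.
Isochoric: P₃ = P₂(T₃/T₂) = 23.87 × (401/469.2) = 20.4 bar.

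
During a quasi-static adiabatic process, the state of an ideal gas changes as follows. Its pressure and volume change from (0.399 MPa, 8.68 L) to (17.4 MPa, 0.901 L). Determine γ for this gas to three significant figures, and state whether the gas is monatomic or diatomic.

γ ≈ 1.67; monatomic

PV^γ = const ⇒ γ = ln(P₂/P₁) / ln(V₁/V₂).
γ = ln(17.4/0.399) / ln(8.68/0.901) = 1.667.
γ ≈ 1.67 is close to 5/3, so the gas is monatomic.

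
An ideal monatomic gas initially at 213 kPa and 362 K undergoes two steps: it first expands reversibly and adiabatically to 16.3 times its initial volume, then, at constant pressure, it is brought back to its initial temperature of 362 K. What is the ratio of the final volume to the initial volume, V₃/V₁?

V₃/V₁ ≈ 105

For a monatomic ideal gas γ = 5/3.
Adiabatic step: V₂/V₁ = 16.3; T₂ = T₁·(1/16.3)^(2/3) = 56.31 K.
Isobaric step: V₃/V₂ = T₃/T₂ = 362/56.31.
V₃/V₁ = (V₂/V₁)(V₃/V₂) = 16.3 × (362/56.31) = 104.8.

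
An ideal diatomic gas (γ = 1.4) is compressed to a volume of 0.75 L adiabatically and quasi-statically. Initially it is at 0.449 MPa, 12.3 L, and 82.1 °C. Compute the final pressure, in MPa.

P₂ ≈ 22.5 MPa

Adiabatic: P₁V₁^γ = P₂V₂^γ ⇒ P₂ = P₁ (V₁/V₂)^γ.
P₂ = 0.449 × (12.3/0.75)^(1.4) = 22.54 MPa.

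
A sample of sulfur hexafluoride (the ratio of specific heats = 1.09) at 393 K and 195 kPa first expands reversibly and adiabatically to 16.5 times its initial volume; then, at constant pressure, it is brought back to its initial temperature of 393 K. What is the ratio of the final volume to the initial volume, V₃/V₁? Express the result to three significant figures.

V₃/V₁ ≈ 21.2

Adiabatic step: V₂/V₁ = 16.5; T₂ = T₁·(1/16.5)^(0.09) = 305.4 K.
Isobaric step: V₃/V₂ = T₃/T₂ = 393/305.4.
V₃/V₁ = (V₂/V₁)(V₃/V₂) = 16.5 × (393/305.4) = 21.24.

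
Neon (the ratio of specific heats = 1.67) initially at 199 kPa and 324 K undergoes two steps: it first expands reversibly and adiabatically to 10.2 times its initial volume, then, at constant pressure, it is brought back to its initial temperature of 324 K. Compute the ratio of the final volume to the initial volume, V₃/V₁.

V₃/V₁ ≈ 48.3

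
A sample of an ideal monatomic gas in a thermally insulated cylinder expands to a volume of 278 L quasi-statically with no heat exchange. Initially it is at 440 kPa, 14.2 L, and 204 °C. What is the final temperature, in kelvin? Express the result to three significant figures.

For a reversible adiabat TV^(γ−1) is constant, so T₂ = T₁ (V₁/V₂)^(γ−1).
γ = 5/3 for a monatomic ideal gas.
T₁ = 204 °C = 477.1 K.
T₂ = 477.1 × (14.2/278)^(2/3) = 65.69 K.

T₂ ≈ 65.7 K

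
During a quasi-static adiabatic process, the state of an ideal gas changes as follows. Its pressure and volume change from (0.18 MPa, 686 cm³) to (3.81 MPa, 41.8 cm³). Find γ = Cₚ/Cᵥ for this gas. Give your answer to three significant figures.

γ ≈ 1.09

PV^γ = const ⇒ γ = ln(P₂/P₁) / ln(V₁/V₂).
γ = ln(3.81/0.18) / ln(686/41.8) = 1.091.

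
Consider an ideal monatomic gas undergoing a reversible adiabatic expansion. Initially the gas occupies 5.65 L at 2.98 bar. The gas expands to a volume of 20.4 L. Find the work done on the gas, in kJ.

γ = 5/3 for a monatomic ideal gas.
P₂ = P₁(V₁/V₂)^γ = 2.98×(5.65/20.4)^(5/3) = 0.3507 bar.
For a reversible adiabat, W_by_gas = (P₁V₁ − P₂V₂)/(γ−1).
W_by = (298000×0.00565 − 35070×0.0204) / (2/3) = 1452 J.
W_on_gas = −W_by = -1452 J.

W ≈ -1.45 kJ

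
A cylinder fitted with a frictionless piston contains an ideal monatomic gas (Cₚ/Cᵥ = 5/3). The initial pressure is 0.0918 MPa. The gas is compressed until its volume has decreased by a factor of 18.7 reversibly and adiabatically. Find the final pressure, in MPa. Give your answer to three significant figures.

P₂ ≈ 12.1 MPa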